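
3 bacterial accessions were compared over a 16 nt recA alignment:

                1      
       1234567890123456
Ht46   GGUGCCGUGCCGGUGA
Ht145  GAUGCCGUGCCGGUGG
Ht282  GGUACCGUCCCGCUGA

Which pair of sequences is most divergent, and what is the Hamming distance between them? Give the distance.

Pairwise Hamming distances:
  Ht46 vs Ht145: 2
  Ht46 vs Ht282: 3
  Ht145 vs Ht282: 5
The largest is 5, between Ht145 and Ht282.

5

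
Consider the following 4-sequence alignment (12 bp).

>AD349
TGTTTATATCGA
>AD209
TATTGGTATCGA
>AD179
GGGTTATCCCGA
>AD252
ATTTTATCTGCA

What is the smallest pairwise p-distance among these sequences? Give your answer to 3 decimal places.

0.250

Pairwise Hamming distances:
  AD349 vs AD209: 3
  AD349 vs AD179: 4
  AD349 vs AD252: 5
  AD209 vs AD179: 7
  AD209 vs AD252: 7
  AD179 vs AD252: 6
The smallest is 3 mismatches, between AD349 and AD209; p = 3/12 = 0.250.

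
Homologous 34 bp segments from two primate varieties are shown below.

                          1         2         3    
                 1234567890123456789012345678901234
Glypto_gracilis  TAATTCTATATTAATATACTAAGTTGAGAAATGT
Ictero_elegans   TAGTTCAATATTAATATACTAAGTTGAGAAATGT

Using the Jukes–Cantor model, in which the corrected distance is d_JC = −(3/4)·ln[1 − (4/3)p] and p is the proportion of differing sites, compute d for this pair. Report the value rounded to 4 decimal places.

0.0613

Mismatches occur at site 3 (A/G), site 7 (T/A).
p = 2/34 = 0.058824.
d = −0.75 · ln(1 − (4/3)·0.058824) = −0.75 · ln(0.921568) = −0.75 · (-0.081679) = 0.0613.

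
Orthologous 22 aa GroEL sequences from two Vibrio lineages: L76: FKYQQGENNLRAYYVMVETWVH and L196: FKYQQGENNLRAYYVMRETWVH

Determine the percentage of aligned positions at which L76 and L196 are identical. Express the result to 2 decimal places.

A single mismatch occurs at site 17 (V→R).
21 of the 22 sites match, so the percent identity is 21/22 × 100 = 95.45%.

95.45%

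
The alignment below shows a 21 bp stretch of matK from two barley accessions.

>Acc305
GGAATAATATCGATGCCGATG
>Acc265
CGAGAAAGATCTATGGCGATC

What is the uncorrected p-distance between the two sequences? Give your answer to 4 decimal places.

0.3333

Mismatches occur at site 1 (G→C), site 4 (A→G), site 5 (T→A), site 8 (T→G), site 12 (G→T), site 16 (C→G), site 21 (G→C).
There are 7 differences over 21 sites, so p = 7/21 = 0.3333.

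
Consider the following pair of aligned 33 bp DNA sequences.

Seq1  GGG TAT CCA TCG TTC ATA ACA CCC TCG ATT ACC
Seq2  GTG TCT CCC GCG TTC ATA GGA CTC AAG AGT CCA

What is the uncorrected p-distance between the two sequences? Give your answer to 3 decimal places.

0.364

Mismatches occur at site 2 (G/T), site 5 (A/C), site 9 (A/C), site 10 (T/G), site 19 (A/G), site 20 (C/G), site 23 (C/T), site 25 (T/A), site 26 (C/A), site 29 (T/G), site 31 (A/C), site 33 (C/A).
There are 12 differences over 33 sites, so p = 12/33 = 0.364.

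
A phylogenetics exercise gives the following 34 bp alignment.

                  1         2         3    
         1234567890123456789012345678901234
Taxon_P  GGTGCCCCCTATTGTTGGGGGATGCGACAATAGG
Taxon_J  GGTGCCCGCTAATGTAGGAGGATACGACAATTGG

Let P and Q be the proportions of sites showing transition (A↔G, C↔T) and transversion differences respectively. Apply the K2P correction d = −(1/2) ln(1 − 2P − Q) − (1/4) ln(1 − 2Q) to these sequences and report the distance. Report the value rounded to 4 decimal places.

0.2012

Mismatches occur at site 8 (C↔G, transversion), site 12 (T↔A, transversion), site 16 (T↔A, transversion), site 19 (G↔A, transition), site 24 (G↔A, transition), site 32 (A↔T, transversion).
Of the 6 differences, 2 transitions and 4 transversions over 34 sites: P = 2/34 = 0.058824, Q = 4/34 = 0.117647.
d = −0.5·ln(0.764705) − 0.25·ln(0.764706) = −0.5·(-0.268265) − 0.25·(-0.268264) = 0.2012.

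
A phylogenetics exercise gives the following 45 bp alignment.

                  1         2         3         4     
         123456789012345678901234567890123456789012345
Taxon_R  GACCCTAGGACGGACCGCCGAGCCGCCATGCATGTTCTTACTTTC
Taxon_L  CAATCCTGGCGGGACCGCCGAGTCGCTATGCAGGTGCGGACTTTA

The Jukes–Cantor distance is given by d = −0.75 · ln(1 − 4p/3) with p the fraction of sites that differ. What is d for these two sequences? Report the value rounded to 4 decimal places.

The sequences differ at positions 1 (G/C), 3 (C/A), 4 (C/T), 6 (T/C), 7 (A/T), 10 (A/C), 11 (C/G), 23 (C/T), 27 (C/T), 33 (T/G), 36 (T/G), 38 (T/G), 39 (T/G), 45 (C/A).
p = 14/45 = 0.311111.
d = −0.75 · ln(1 − (4/3)·0.311111) = −0.75 · ln(0.585185) = −0.75 · (-0.535827) = 0.4019.

0.4019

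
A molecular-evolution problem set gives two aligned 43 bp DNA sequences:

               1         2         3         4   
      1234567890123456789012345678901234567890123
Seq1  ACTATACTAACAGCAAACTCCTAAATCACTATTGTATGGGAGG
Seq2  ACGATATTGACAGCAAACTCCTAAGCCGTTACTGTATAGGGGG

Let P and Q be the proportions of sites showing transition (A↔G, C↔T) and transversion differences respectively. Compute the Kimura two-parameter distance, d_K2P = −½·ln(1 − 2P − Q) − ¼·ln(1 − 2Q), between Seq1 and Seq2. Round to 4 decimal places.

Mismatches occur at site 3 (T/G, transversion), site 7 (C/T, transition), site 9 (A/G, transition), site 25 (A/G, transition), site 26 (T/C, transition), site 28 (A/G, transition), site 29 (C/T, transition), site 32 (T/C, transition), site 38 (G/A, transition), site 41 (A/G, transition).
Of the 10 differences, 9 transitions and 1 transversion over 43 sites: P = 9/43 = 0.209302, Q = 1/43 = 0.023256.
d = −0.5·ln(0.558140) − 0.25·ln(0.953488) = −0.5·(-0.583145) − 0.25·(-0.047628) = 0.3035.

0.3035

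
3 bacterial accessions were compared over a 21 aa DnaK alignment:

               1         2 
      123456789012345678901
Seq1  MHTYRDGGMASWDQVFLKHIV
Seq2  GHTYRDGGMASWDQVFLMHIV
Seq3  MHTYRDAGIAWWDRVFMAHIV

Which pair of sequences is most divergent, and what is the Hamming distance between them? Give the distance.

7

Pairwise Hamming distances:
  Seq1 vs Seq2: 2
  Seq1 vs Seq3: 6
  Seq2 vs Seq3: 7
The largest is 7, between Seq2 and Seq3.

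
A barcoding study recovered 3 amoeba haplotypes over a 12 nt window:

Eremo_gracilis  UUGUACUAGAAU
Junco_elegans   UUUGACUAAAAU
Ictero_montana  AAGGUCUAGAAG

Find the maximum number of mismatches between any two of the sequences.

6

Pairwise Hamming distances:
  Eremo_gracilis vs Junco_elegans: 3
  Eremo_gracilis vs Ictero_montana: 5
  Junco_elegans vs Ictero_montana: 6
The largest is 6, between Junco_elegans and Ictero_montana.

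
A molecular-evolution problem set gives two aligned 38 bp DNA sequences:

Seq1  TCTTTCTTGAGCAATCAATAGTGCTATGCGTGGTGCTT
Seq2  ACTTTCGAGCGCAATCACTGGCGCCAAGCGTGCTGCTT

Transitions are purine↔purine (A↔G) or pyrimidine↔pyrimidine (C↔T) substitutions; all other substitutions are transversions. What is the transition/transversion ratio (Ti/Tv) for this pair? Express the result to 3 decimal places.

0.429

The sequences differ at positions 1 (T/A, transversion), 7 (T/G, transversion), 8 (T/A, transversion), 10 (A/C, transversion), 18 (A/C, transversion), 20 (A/G, transition), 22 (T/C, transition), 25 (T/C, transition), 27 (T/A, transversion), 33 (G/C, transversion).
Of the 10 differences, 3 transitions and 7 transversions, so Ti/Tv = 3/7 = 0.429.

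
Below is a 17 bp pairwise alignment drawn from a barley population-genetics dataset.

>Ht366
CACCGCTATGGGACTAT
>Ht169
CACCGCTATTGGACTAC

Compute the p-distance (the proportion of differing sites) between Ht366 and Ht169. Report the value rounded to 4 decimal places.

0.1176

The sequences differ at positions 10 (G/T), 17 (T/C).
There are 2 differences over 17 sites, so p = 2/17 = 0.1176.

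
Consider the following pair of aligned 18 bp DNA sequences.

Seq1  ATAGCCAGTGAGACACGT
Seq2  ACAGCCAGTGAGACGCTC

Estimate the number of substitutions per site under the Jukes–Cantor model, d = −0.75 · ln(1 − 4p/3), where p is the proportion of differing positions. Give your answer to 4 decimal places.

Differing sites — 2:T/C; 15:A/G; 17:G/T; 18:T/C.
p = 4/18 = 0.222222.
d = −0.75 · ln(1 − (4/3)·0.222222) = −0.75 · ln(0.703704) = −0.75 · (-0.351397) = 0.2635.

0.2635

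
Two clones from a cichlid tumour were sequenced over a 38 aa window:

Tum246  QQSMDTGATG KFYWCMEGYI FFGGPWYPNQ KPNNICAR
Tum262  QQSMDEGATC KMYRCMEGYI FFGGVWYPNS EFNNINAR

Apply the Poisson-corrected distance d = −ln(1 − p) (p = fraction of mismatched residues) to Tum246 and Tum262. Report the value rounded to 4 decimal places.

The sequences differ at positions 6 (T/E), 10 (G/C), 12 (F/M), 14 (W/R), 25 (P/V), 30 (Q/S), 31 (K/E), 32 (P/F), 36 (C/N).
p = 9/38 = 0.236842.
d = −ln(1 − 0.236842) = −ln(0.763158) = 0.2703.

0.2703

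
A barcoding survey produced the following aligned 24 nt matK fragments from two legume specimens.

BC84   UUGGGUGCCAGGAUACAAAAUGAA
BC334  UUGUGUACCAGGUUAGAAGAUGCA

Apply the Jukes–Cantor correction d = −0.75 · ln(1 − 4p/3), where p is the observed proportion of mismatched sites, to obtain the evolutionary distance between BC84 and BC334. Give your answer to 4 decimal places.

0.3041

Differing sites — 4:G/U; 7:G/A; 13:A/U; 16:C/G; 19:A/G; 23:A/C.
p = 6/24 = 0.250000.
d = −0.75 · ln(1 − (4/3)·0.250000) = −0.75 · ln(0.666667) = −0.75 · (-0.405465) = 0.3041.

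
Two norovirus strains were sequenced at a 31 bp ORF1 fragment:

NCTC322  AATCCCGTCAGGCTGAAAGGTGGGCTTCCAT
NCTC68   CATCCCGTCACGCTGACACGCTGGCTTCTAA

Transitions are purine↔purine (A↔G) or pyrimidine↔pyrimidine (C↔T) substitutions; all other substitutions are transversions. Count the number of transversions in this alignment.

6

The sequences differ at positions 1 (A/C, transversion), 11 (G/C, transversion), 17 (A/C, transversion), 19 (G/C, transversion), 21 (T/C, transition), 22 (G/T, transversion), 29 (C/T, transition), 31 (T/A, transversion).
Of the 8 differences, 2 transitions and 6 transversions, so the answer is 6.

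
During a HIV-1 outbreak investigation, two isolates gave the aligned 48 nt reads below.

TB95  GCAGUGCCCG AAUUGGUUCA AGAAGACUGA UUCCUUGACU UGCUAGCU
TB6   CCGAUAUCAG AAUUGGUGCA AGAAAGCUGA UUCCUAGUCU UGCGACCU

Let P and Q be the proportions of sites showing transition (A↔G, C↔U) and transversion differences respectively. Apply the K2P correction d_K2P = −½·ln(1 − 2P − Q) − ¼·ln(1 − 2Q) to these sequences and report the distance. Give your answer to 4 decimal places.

The sequences differ at positions 1 (G/C, transversion), 3 (A/G, transition), 4 (G/A, transition), 6 (G/A, transition), 7 (C/U, transition), 9 (C/A, transversion), 18 (U/G, transversion), 25 (G/A, transition), 26 (A/G, transition), 36 (U/A, transversion), 38 (A/U, transversion), 44 (U/G, transversion), 46 (G/C, transversion).
Of the 13 differences, 6 transitions and 7 transversions over 48 sites: P = 6/48 = 0.125000, Q = 7/48 = 0.145833.
d = −0.5·ln(0.604167) − 0.25·ln(0.708334) = −0.5·(-0.503905) − 0.25·(-0.344840) = 0.3382.

0.3382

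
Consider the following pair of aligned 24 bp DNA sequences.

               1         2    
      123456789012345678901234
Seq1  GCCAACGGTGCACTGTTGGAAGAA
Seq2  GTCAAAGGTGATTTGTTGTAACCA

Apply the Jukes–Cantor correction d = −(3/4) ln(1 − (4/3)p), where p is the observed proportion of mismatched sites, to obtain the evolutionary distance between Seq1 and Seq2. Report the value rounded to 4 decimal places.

Mismatches occur at site 2 (C↔T), site 6 (C↔A), site 11 (C↔A), site 12 (A↔T), site 13 (C↔T), site 19 (G↔T), site 22 (G↔C), site 23 (A↔C).
p = 8/24 = 0.333333.
d = −0.75 · ln(1 − (4/3)·0.333333) = −0.75 · ln(0.555556) = −0.75 · (-0.587786) = 0.4408.

0.4408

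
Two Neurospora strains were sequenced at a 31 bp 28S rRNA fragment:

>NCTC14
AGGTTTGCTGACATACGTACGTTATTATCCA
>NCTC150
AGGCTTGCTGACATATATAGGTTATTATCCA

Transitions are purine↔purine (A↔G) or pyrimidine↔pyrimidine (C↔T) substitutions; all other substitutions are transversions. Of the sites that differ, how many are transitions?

3

The sequences differ at positions 4 (T/C, transition), 16 (C/T, transition), 17 (G/A, transition), 20 (C/G, transversion).
Of the 4 differences, 3 transitions and 1 transversion, so the answer is 3.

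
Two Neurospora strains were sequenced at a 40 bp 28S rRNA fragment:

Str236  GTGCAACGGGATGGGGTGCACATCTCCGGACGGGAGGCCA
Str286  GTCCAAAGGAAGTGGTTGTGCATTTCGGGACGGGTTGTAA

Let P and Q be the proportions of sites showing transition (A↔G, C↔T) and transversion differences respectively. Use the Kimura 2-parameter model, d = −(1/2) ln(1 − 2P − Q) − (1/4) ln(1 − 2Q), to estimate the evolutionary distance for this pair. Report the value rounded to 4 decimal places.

Differing sites — 3:G/C (Tv); 7:C/A (Tv); 10:G/A (Ti); 12:T/G (Tv); 13:G/T (Tv); 16:G/T (Tv); 19:C/T (Ti); 20:A/G (Ti); 24:C/T (Ti); 27:C/G (Tv); 35:A/T (Tv); 36:G/T (Tv); 38:C/T (Ti); 39:C/A (Tv).
Of the 14 differences, 5 transitions and 9 transversions over 40 sites: P = 5/40 = 0.125000, Q = 9/40 = 0.225000.
d = −0.5·ln(0.525000) − 0.25·ln(0.550000) = −0.5·(-0.644357) − 0.25·(-0.597837) = 0.4716.

0.4716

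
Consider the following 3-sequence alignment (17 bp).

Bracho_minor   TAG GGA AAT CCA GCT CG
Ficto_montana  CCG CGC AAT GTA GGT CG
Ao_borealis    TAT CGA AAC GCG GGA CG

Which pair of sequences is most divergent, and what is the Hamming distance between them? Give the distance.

8

Pairwise Hamming distances:
  Bracho_minor vs Ficto_montana: 7
  Bracho_minor vs Ao_borealis: 7
  Ficto_montana vs Ao_borealis: 8
The largest is 8, between Ficto_montana and Ao_borealis.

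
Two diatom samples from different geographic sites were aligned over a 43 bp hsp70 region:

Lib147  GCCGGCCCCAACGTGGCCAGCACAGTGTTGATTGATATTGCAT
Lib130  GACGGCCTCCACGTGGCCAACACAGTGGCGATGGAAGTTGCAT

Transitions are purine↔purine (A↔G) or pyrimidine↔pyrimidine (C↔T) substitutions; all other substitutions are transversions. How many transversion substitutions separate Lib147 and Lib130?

The sequences differ at positions 2 (C/A, transversion), 8 (C/T, transition), 10 (A/C, transversion), 20 (G/A, transition), 28 (T/G, transversion), 29 (T/C, transition), 33 (T/G, transversion), 36 (T/A, transversion), 37 (A/G, transition).
Of the 9 differences, 4 transitions and 5 transversions, so the answer is 5.

5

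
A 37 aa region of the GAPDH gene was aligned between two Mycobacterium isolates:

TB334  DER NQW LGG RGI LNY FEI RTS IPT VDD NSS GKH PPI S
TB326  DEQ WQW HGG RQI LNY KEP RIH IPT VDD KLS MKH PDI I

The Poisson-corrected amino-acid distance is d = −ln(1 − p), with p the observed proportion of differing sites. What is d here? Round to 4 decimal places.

Mismatches occur at site 3 (R→Q), site 4 (N→W), site 7 (L→H), site 11 (G→Q), site 16 (F→K), site 18 (I→P), site 20 (T→I), site 21 (S→H), site 28 (N→K), site 29 (S→L), site 31 (G→M), site 35 (P→D), site 37 (S→I).
p = 13/37 = 0.351351.
d = −ln(1 − 0.351351) = −ln(0.648649) = 0.4329.

0.4329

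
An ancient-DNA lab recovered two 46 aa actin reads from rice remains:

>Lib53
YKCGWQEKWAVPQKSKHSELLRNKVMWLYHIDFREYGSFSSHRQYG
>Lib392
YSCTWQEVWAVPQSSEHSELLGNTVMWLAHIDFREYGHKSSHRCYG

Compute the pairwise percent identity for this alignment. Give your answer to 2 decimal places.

76.09%

Mismatches occur at site 2 (K→S), site 4 (G→T), site 8 (K→V), site 14 (K→S), site 16 (K→E), site 22 (R→G), site 24 (K→T), site 29 (Y→A), site 38 (S→H), site 39 (F→K), site 44 (Q→C).
35 of the 46 sites match, so the percent identity is 35/46 × 100 = 76.09%.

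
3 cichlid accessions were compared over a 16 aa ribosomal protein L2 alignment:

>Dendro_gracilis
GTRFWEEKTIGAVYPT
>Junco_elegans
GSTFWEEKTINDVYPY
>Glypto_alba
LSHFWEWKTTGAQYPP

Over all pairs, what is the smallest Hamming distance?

Pairwise Hamming distances:
  Dendro_gracilis vs Junco_elegans: 5
  Dendro_gracilis vs Glypto_alba: 7
  Junco_elegans vs Glypto_alba: 8
The smallest is 5, between Dendro_gracilis and Junco_elegans.

5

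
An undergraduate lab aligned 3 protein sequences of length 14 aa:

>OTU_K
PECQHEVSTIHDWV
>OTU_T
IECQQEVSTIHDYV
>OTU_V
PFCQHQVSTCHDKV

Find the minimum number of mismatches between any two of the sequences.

Pairwise Hamming distances:
  OTU_K vs OTU_T: 3
  OTU_K vs OTU_V: 4
  OTU_T vs OTU_V: 6
The smallest is 3, between OTU_K and OTU_T.

3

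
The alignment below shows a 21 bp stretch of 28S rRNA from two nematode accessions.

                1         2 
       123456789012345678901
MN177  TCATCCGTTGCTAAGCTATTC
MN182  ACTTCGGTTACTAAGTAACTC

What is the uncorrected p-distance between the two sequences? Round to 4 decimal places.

The sequences differ at positions 1 (T/A), 3 (A/T), 6 (C/G), 10 (G/A), 16 (C/T), 17 (T/A), 19 (T/C).
There are 7 differences over 21 sites, so p = 7/21 = 0.3333.

0.3333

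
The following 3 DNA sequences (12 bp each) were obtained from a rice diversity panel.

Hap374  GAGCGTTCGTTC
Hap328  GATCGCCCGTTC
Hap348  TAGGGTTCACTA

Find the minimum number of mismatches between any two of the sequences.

3

Pairwise Hamming distances:
  Hap374 vs Hap328: 3
  Hap374 vs Hap348: 5
  Hap328 vs Hap348: 8
The smallest is 3, between Hap374 and Hap328.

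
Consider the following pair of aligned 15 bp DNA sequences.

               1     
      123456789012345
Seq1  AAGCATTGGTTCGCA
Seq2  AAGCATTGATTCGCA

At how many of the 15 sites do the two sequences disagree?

1

Differing sites — 9:G/A.
That gives 1 mismatch out of 15 aligned sites, so the Hamming distance is 1.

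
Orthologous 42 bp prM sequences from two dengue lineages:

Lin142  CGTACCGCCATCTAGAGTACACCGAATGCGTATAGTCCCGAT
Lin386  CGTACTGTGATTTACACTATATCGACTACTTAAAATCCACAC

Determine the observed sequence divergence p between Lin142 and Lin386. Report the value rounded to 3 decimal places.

Mismatches occur at site 6 (C↔T), site 8 (C↔T), site 9 (C↔G), site 12 (C↔T), site 15 (G↔C), site 17 (G↔C), site 20 (C↔T), site 22 (C↔T), site 26 (A↔C), site 28 (G↔A), site 30 (G↔T), site 33 (T↔A), site 35 (G↔A), site 39 (C↔A), site 40 (G↔C), site 42 (T↔C).
There are 16 differences over 42 sites, so p = 16/42 = 0.381.

0.381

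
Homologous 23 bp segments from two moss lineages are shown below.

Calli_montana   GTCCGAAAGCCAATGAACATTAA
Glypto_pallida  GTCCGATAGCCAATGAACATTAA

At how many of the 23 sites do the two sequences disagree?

The sequences differ at position 7 (A/T).
That gives 1 mismatch out of 23 aligned sites, so the Hamming distance is 1.

1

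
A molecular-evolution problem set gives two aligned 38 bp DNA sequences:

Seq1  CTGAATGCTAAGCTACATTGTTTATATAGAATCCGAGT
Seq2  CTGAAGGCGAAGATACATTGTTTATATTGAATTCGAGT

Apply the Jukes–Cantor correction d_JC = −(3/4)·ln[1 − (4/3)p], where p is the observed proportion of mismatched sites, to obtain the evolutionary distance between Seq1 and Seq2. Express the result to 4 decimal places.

Differing sites — 6:T/G; 9:T/G; 13:C/A; 28:A/T; 33:C/T.
p = 5/38 = 0.131579.
d = −0.75 · ln(1 − (4/3)·0.131579) = −0.75 · ln(0.824561) = −0.75 · (-0.192904) = 0.1447.

0.1447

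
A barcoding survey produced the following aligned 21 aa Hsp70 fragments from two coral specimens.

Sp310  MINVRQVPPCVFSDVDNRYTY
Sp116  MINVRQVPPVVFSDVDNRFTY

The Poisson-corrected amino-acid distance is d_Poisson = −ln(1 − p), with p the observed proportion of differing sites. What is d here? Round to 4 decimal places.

0.1001

Mismatches occur at site 10 (C→V), site 19 (Y→F).
p = 2/21 = 0.095238.
d = −ln(1 − 0.095238) = −ln(0.904762) = 0.1001.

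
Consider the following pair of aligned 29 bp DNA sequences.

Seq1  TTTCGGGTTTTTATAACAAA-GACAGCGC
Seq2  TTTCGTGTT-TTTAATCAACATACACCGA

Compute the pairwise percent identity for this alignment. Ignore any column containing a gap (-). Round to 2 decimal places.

Excluding the 2 gap columns leaves 27 comparable sites.
Differing sites — 6:G/T; 13:A/T; 14:T/A; 16:A/T; 20:A/C; 22:G/T; 26:G/C; 29:C/A.
19 of the 27 comparable sites match, so the percent identity is 19/27 × 100 = 70.37%.

70.37%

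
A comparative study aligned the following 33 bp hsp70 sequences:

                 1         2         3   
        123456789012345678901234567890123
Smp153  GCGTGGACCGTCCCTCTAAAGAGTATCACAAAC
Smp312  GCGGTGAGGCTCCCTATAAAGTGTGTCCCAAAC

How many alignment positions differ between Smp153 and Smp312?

The sequences differ at positions 4 (T/G), 5 (G/T), 8 (C/G), 9 (C/G), 10 (G/C), 16 (C/A), 22 (A/T), 25 (A/G), 28 (A/C).
That gives 9 mismatches out of 33 aligned sites, so the Hamming distance is 9.

9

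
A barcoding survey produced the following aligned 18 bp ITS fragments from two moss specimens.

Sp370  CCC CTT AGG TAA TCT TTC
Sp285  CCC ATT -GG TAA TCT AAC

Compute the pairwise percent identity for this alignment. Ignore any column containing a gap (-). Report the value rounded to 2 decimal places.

Excluding the 1 gap column leaves 17 comparable sites.
Mismatches occur at site 4 (C/A), site 16 (T/A), site 17 (T/A).
14 of the 17 comparable sites match, so the percent identity is 14/17 × 100 = 82.35%.

82.35%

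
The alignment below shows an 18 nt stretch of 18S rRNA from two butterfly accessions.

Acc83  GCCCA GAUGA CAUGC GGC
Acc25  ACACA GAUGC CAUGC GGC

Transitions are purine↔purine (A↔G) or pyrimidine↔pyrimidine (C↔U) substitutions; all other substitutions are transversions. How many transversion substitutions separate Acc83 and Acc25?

2

The sequences differ at positions 1 (G/A, transition), 3 (C/A, transversion), 10 (A/C, transversion).
Of the 3 differences, 1 transition and 2 transversions, so the answer is 2.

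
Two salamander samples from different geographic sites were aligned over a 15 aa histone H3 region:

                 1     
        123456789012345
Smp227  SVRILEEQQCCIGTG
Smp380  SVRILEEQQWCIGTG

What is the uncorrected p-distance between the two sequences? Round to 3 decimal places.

The sequences differ at position 10 (C/W).
There are 1 differences over 15 sites, so p = 1/15 = 0.067.

0.067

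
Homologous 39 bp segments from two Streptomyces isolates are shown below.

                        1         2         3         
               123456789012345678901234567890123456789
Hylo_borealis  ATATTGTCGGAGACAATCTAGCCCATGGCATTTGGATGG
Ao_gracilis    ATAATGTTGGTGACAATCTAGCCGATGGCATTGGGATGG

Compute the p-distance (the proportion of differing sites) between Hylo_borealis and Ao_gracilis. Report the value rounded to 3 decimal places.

0.128

Differing sites — 4:T/A; 8:C/T; 11:A/T; 24:C/G; 33:T/G.
There are 5 differences over 39 sites, so p = 5/39 = 0.128.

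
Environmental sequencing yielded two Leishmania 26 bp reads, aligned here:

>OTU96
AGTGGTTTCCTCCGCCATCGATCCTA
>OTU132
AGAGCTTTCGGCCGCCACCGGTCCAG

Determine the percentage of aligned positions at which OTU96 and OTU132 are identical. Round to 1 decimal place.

Differing sites — 3:T/A; 5:G/C; 10:C/G; 11:T/G; 18:T/C; 21:A/G; 25:T/A; 26:A/G.
18 of the 26 sites match, so the percent identity is 18/26 × 100 = 69.2%.

69.2%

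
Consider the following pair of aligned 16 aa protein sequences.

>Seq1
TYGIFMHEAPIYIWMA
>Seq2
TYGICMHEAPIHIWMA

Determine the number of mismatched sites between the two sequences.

2

Mismatches occur at site 5 (F/C), site 12 (Y/H).
That gives 2 mismatches out of 16 aligned sites, so the Hamming distance is 2.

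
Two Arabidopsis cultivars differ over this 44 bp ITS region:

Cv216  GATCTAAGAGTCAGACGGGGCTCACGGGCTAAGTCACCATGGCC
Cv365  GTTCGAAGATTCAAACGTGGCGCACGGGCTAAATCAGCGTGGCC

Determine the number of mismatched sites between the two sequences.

Differing sites — 2:A/T; 5:T/G; 10:G/T; 14:G/A; 18:G/T; 22:T/G; 33:G/A; 37:C/G; 39:A/G.
That gives 9 mismatches out of 44 aligned sites, so the Hamming distance is 9.

9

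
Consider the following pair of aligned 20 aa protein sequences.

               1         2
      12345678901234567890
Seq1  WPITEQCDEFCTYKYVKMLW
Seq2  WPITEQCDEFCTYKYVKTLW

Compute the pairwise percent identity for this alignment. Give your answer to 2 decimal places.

95.00%

Differing sites — 18:M/T.
19 of the 20 sites match, so the percent identity is 19/20 × 100 = 95.00%.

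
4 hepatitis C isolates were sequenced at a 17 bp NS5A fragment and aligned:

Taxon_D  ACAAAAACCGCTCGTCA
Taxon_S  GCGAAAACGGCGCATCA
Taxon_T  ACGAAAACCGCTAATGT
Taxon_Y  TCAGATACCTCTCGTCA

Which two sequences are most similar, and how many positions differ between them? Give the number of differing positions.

Pairwise Hamming distances:
  Taxon_D vs Taxon_S: 5
  Taxon_D vs Taxon_T: 5
  Taxon_D vs Taxon_Y: 4
  Taxon_S vs Taxon_T: 6
  Taxon_S vs Taxon_Y: 8
  Taxon_T vs Taxon_Y: 9
The smallest is 4, between Taxon_D and Taxon_Y.

4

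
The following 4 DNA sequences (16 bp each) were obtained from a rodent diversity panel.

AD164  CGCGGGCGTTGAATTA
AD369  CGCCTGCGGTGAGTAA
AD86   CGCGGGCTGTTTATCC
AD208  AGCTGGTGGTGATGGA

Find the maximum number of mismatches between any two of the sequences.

10

Pairwise Hamming distances:
  AD164 vs AD369: 5
  AD164 vs AD86: 6
  AD164 vs AD208: 7
  AD369 vs AD86: 8
  AD369 vs AD208: 7
  AD86 vs AD208: 10
The largest is 10, between AD86 and AD208.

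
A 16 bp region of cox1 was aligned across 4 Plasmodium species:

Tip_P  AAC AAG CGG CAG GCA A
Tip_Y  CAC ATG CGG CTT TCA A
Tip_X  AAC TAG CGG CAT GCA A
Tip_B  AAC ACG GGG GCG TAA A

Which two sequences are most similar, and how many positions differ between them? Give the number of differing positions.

Pairwise Hamming distances:
  Tip_P vs Tip_Y: 5
  Tip_P vs Tip_X: 2
  Tip_P vs Tip_B: 6
  Tip_Y vs Tip_X: 5
  Tip_Y vs Tip_B: 7
  Tip_X vs Tip_B: 8
The smallest is 2, between Tip_P and Tip_X.

2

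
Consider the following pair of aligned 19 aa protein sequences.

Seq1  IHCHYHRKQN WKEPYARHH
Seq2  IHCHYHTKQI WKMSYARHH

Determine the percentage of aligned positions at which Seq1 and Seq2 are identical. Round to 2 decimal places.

78.95%

Differing sites — 7:R/T; 10:N/I; 13:E/M; 14:P/S.
15 of the 19 sites match, so the percent identity is 15/19 × 100 = 78.95%.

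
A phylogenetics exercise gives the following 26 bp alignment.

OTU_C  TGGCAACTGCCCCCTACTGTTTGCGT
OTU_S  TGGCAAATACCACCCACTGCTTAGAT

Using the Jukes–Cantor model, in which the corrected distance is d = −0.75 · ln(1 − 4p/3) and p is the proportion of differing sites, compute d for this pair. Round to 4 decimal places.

Mismatches occur at site 7 (C↔A), site 9 (G↔A), site 12 (C↔A), site 15 (T↔C), site 20 (T↔C), site 23 (G↔A), site 24 (C↔G), site 25 (G↔A).
p = 8/26 = 0.307692.
d = −0.75 · ln(1 − (4/3)·0.307692) = −0.75 · ln(0.589744) = −0.75 · (-0.528067) = 0.3961.

0.3961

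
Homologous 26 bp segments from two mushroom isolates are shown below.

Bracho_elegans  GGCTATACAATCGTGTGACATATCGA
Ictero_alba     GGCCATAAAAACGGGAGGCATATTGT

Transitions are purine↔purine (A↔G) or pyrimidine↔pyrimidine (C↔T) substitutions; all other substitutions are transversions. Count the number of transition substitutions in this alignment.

3

Differing sites — 4:T/C (Ti); 8:C/A (Tv); 11:T/A (Tv); 14:T/G (Tv); 16:T/A (Tv); 18:A/G (Ti); 24:C/T (Ti); 26:A/T (Tv).
Of the 8 differences, 3 transitions and 5 transversions, so the answer is 3.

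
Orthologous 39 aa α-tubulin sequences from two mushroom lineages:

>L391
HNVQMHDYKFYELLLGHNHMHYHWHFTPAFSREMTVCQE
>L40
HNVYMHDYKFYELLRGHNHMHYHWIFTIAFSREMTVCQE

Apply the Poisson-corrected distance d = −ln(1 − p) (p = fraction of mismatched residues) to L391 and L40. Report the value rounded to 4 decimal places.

Differing sites — 4:Q/Y; 15:L/R; 25:H/I; 28:P/I.
p = 4/39 = 0.102564.
d = −ln(1 − 0.102564) = −ln(0.897436) = 0.1082.

0.1082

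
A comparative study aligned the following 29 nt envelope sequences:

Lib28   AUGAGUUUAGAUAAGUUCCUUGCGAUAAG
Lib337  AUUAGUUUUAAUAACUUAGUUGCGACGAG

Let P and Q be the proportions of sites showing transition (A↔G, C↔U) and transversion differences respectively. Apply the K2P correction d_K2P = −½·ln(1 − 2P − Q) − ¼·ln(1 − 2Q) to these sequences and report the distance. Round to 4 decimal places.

Mismatches occur at site 3 (G→U, transversion), site 9 (A→U, transversion), site 10 (G→A, transition), site 15 (G→C, transversion), site 18 (C→A, transversion), site 19 (C→G, transversion), site 26 (U→C, transition), site 27 (A→G, transition).
Of the 8 differences, 3 transitions and 5 transversions over 29 sites: P = 3/29 = 0.103448, Q = 5/29 = 0.172414.
d = −0.5·ln(0.620690) − 0.25·ln(0.655172) = −0.5·(-0.476924) − 0.25·(-0.422857) = 0.3442.

0.3442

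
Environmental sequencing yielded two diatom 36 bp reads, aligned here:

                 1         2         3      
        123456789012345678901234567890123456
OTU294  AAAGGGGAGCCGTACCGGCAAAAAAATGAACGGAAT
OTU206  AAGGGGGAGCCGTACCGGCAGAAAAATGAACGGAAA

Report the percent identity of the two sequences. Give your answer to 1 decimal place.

91.7%

Differing sites — 3:A/G; 21:A/G; 36:T/A.
33 of the 36 sites match, so the percent identity is 33/36 × 100 = 91.7%.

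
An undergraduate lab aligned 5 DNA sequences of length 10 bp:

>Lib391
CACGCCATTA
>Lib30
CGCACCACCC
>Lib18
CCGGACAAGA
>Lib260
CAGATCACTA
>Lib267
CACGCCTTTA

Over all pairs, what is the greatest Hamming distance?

7

Pairwise Hamming distances:
  Lib391 vs Lib30: 5
  Lib391 vs Lib18: 5
  Lib391 vs Lib260: 4
  Lib391 vs Lib267: 1
  Lib30 vs Lib18: 7
  Lib30 vs Lib260: 5
  Lib30 vs Lib267: 6
  Lib18 vs Lib260: 5
  Lib18 vs Lib267: 6
  Lib260 vs Lib267: 5
The largest is 7, between Lib30 and Lib18.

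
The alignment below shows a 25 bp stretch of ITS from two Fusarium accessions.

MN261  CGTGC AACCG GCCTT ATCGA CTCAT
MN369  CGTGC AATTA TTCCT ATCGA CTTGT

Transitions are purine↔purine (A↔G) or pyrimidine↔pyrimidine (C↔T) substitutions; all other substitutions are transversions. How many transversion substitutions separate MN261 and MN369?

1

Differing sites — 8:C/T (Ti); 9:C/T (Ti); 10:G/A (Ti); 11:G/T (Tv); 12:C/T (Ti); 14:T/C (Ti); 23:C/T (Ti); 24:A/G (Ti).
Of the 8 differences, 7 transitions and 1 transversion, so the answer is 1.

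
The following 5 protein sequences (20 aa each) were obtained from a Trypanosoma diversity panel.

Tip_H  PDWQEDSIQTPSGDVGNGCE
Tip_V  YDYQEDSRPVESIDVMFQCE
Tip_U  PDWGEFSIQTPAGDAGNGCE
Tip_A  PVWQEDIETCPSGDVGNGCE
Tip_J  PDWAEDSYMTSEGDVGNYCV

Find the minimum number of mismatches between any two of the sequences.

Pairwise Hamming distances:
  Tip_H vs Tip_V: 10
  Tip_H vs Tip_U: 4
  Tip_H vs Tip_A: 5
  Tip_H vs Tip_J: 7
  Tip_V vs Tip_U: 14
  Tip_V vs Tip_A: 12
  Tip_V vs Tip_J: 13
  Tip_U vs Tip_A: 9
  Tip_U vs Tip_J: 9
  Tip_A vs Tip_J: 10
The smallest is 4, between Tip_H and Tip_U.

4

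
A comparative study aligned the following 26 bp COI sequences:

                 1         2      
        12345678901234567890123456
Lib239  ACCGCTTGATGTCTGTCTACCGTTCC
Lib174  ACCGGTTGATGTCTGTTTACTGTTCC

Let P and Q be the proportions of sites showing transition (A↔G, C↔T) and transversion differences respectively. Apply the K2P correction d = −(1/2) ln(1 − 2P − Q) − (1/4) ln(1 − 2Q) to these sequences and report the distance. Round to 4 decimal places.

Mismatches occur at site 5 (C↔G, transversion), site 17 (C↔T, transition), site 21 (C↔T, transition).
Of the 3 differences, 2 transitions and 1 transversion over 26 sites: P = 2/26 = 0.076923, Q = 1/26 = 0.038462.
d = −0.5·ln(0.807692) − 0.25·ln(0.923076) = −0.5·(-0.213574) − 0.25·(-0.080044) = 0.1268.

0.1268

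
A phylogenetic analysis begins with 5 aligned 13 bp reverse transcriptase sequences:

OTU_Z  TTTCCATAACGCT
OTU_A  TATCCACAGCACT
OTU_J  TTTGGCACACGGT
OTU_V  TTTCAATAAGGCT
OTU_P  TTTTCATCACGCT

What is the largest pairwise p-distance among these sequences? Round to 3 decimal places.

0.692

Pairwise Hamming distances:
  OTU_Z vs OTU_A: 4
  OTU_Z vs OTU_J: 6
  OTU_Z vs OTU_V: 2
  OTU_Z vs OTU_P: 2
  OTU_A vs OTU_J: 9
  OTU_A vs OTU_V: 6
  OTU_A vs OTU_P: 6
  OTU_J vs OTU_V: 7
  OTU_J vs OTU_P: 5
  OTU_V vs OTU_P: 4
The largest is 9 mismatches, between OTU_A and OTU_J; p = 9/13 = 0.692.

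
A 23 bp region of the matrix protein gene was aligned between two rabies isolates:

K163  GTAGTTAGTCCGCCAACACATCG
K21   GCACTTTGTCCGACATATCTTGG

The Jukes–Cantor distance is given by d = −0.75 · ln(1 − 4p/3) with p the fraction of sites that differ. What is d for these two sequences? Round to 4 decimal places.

0.5532

Differing sites — 2:T/C; 4:G/C; 7:A/T; 13:C/A; 16:A/T; 17:C/A; 18:A/T; 20:A/T; 22:C/G.
p = 9/23 = 0.391304.
d = −0.75 · ln(1 − (4/3)·0.391304) = −0.75 · ln(0.478261) = −0.75 · (-0.737599) = 0.5532.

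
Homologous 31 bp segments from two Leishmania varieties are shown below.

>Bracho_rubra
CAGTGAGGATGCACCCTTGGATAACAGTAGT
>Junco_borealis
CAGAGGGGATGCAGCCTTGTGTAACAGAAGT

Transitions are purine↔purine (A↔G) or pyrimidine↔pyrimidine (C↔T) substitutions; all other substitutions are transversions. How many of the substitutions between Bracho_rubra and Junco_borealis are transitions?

2

Differing sites — 4:T/A (Tv); 6:A/G (Ti); 14:C/G (Tv); 20:G/T (Tv); 21:A/G (Ti); 28:T/A (Tv).
Of the 6 differences, 2 transitions and 4 transversions, so the answer is 2.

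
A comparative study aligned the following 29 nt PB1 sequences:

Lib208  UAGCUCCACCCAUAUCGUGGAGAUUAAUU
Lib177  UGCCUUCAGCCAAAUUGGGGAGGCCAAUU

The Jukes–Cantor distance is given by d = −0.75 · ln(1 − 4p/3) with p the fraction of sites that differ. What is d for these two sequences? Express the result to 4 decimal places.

0.4618

The sequences differ at positions 2 (A/G), 3 (G/C), 6 (C/U), 9 (C/G), 13 (U/A), 16 (C/U), 18 (U/G), 23 (A/G), 24 (U/C), 25 (U/C).
p = 10/29 = 0.344828.
d = −0.75 · ln(1 − (4/3)·0.344828) = −0.75 · ln(0.540229) = −0.75 · (-0.615762) = 0.4618.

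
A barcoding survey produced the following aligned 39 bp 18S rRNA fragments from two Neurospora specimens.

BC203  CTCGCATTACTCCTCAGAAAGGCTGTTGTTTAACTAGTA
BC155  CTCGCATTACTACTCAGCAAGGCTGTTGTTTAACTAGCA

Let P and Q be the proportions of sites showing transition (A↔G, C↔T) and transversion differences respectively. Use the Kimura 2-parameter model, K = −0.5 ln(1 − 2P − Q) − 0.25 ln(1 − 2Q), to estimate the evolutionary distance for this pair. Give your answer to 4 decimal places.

0.0812

Mismatches occur at site 12 (C↔A, transversion), site 18 (A↔C, transversion), site 38 (T↔C, transition).
Of the 3 differences, 1 transition and 2 transversions over 39 sites: P = 1/39 = 0.025641, Q = 2/39 = 0.051282.
d = −0.5·ln(0.897436) − 0.25·ln(0.897436) = −0.5·(-0.108213) − 0.25·(-0.108213) = 0.0812.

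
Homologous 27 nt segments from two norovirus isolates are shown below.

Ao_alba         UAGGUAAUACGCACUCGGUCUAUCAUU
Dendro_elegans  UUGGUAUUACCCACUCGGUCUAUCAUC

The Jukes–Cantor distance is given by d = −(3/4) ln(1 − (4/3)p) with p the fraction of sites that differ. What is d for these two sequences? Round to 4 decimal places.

Mismatches occur at site 2 (A/U), site 7 (A/U), site 11 (G/C), site 27 (U/C).
p = 4/27 = 0.148148.
d = −0.75 · ln(1 − (4/3)·0.148148) = −0.75 · ln(0.802469) = −0.75 · (-0.220062) = 0.1650.

0.1650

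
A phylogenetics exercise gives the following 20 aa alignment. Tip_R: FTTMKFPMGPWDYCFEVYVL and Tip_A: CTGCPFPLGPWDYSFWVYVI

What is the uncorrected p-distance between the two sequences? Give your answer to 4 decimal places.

Mismatches occur at site 1 (F→C), site 3 (T→G), site 4 (M→C), site 5 (K→P), site 8 (M→L), site 14 (C→S), site 16 (E→W), site 20 (L→I).
There are 8 differences over 20 sites, so p = 8/20 = 0.4000.

0.4000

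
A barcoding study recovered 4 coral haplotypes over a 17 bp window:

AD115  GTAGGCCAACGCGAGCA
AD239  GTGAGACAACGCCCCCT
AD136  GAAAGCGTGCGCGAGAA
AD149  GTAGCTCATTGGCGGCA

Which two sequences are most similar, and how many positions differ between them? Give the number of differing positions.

Pairwise Hamming distances:
  AD115 vs AD239: 7
  AD115 vs AD136: 6
  AD115 vs AD149: 7
  AD239 vs AD136: 11
  AD239 vs AD149: 10
  AD136 vs AD149: 12
The smallest is 6, between AD115 and AD136.

6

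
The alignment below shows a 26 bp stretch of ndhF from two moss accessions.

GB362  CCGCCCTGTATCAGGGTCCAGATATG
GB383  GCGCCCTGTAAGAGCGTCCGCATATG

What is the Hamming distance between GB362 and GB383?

6

Mismatches occur at site 1 (C→G), site 11 (T→A), site 12 (C→G), site 15 (G→C), site 20 (A→G), site 21 (G→C).
That gives 6 mismatches out of 26 aligned sites, so the Hamming distance is 6.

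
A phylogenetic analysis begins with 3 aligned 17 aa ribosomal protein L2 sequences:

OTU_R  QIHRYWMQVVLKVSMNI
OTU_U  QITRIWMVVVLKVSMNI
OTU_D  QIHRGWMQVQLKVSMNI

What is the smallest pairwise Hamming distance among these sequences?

Pairwise Hamming distances:
  OTU_R vs OTU_U: 3
  OTU_R vs OTU_D: 2
  OTU_U vs OTU_D: 4
The smallest is 2, between OTU_R and OTU_D.

2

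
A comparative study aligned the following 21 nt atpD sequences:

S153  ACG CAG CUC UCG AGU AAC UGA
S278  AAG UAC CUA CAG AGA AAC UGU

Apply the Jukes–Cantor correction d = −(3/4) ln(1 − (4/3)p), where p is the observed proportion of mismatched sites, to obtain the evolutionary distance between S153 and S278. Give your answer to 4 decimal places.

Differing sites — 2:C/A; 4:C/U; 6:G/C; 9:C/A; 10:U/C; 11:C/A; 15:U/A; 21:A/U.
p = 8/21 = 0.380952.
d = −0.75 · ln(1 − (4/3)·0.380952) = −0.75 · ln(0.492064) = −0.75 · (-0.709146) = 0.5319.

0.5319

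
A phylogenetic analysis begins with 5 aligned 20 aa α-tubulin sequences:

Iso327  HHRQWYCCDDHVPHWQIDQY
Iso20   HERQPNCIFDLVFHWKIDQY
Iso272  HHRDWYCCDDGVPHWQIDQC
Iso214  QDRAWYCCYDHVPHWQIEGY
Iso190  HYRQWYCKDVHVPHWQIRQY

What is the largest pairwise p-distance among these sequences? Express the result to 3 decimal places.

0.600

Pairwise Hamming distances:
  Iso327 vs Iso20: 8
  Iso327 vs Iso272: 3
  Iso327 vs Iso214: 6
  Iso327 vs Iso190: 4
  Iso20 vs Iso272: 10
  Iso20 vs Iso214: 12
  Iso20 vs Iso190: 10
  Iso272 vs Iso214: 8
  Iso272 vs Iso190: 7
  Iso214 vs Iso190: 8
The largest is 12 mismatches, between Iso20 and Iso214; p = 12/20 = 0.600.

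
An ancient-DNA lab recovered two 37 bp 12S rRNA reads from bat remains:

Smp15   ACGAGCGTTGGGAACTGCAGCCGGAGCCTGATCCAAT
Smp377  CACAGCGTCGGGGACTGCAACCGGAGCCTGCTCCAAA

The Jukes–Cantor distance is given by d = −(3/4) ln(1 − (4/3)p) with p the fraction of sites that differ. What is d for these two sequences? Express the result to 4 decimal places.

0.2551

Differing sites — 1:A/C; 2:C/A; 3:G/C; 9:T/C; 13:A/G; 20:G/A; 31:A/C; 37:T/A.
p = 8/37 = 0.216216.
d = −0.75 · ln(1 − (4/3)·0.216216) = −0.75 · ln(0.711712) = −0.75 · (-0.340082) = 0.2551.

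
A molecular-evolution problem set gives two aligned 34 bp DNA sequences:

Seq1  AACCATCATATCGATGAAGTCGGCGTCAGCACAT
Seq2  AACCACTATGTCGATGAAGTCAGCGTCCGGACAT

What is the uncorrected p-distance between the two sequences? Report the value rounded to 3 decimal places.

Mismatches occur at site 6 (T→C), site 7 (C→T), site 10 (A→G), site 22 (G→A), site 28 (A→C), site 30 (C→G).
There are 6 differences over 34 sites, so p = 6/34 = 0.176.

0.176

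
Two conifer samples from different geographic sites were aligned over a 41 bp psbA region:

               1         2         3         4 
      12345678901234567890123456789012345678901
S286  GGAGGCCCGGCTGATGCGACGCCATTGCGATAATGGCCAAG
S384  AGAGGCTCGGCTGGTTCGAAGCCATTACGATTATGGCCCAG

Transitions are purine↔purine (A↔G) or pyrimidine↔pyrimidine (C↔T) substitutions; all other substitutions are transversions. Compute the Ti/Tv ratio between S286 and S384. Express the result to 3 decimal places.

The sequences differ at positions 1 (G/A, transition), 7 (C/T, transition), 14 (A/G, transition), 16 (G/T, transversion), 20 (C/A, transversion), 27 (G/A, transition), 32 (A/T, transversion), 39 (A/C, transversion).
Of the 8 differences, 4 transitions and 4 transversions, so Ti/Tv = 4/4 = 1.000.

1.000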